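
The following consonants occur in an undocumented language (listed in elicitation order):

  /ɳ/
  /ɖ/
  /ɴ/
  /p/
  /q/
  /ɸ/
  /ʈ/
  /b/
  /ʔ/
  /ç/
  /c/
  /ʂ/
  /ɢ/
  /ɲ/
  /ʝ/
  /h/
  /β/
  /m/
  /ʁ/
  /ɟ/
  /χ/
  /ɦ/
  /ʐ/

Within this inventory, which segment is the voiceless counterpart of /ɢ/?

/ɢ/ is a voiced uvular stop.
The voiceless counterpart is a voiceless uvular stop — in this inventory, /q/.

/q/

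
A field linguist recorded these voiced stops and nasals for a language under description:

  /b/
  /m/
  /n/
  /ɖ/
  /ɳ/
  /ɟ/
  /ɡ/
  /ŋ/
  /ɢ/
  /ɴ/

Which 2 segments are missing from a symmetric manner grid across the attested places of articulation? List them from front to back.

/d/, /ɲ/

bilabial: oral stop /b/, nasal /m/.
alveolar: oral stop —, nasal /n/.
retroflex: oral stop /ɖ/, nasal /ɳ/.
palatal: oral stop /ɟ/, nasal —.
velar: oral stop /ɡ/, nasal /ŋ/.
uvular: oral stop /ɢ/, nasal /ɴ/.
Gaps, from front to back: alveolar lacks oral stop (/d/); palatal lacks nasal (/ɲ/).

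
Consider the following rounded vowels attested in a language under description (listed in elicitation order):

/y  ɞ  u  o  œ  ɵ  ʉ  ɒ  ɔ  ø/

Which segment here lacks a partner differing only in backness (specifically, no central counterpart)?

High: /y/ ~ /ʉ/ ~ /u/
High-mid: /ø/ ~ /ɵ/ ~ /o/
Low-mid: /œ/ ~ /ɞ/ ~ /ɔ/
Low: only /ɒ/ (back); no central partner.
So /ɒ/ is the unpaired segment.

/ɒ/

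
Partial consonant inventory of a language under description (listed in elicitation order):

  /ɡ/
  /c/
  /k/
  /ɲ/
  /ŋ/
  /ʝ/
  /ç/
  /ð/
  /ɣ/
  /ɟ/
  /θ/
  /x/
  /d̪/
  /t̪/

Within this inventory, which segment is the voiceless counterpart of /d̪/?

/d̪/ is a voiced dental stop.
The voiceless counterpart is a voiceless dental stop — in this inventory, /t̪/.

/t̪/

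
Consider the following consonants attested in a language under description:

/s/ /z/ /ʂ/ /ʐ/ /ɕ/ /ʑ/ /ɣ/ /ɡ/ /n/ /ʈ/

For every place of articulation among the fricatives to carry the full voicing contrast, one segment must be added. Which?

place of articulation  voiceless  voiced  
alveolar          s         z       
retroflex         ʂ         ʐ       
alveolo-palatal   ɕ         ʑ       
velar             —         ɣ       
The velar row has no voiceless member, so the gap is the voiceless velar fricative /x/.

/x/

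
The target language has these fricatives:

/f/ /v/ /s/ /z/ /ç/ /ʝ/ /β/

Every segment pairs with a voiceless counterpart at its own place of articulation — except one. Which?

Labiodental: /f/ ~ /v/
Alveolar: /s/ ~ /z/
Palatal: /ç/ ~ /ʝ/
Bilabial: only /β/ (voiced); no voiceless partner.
So /β/ is the unpaired segment.

/β/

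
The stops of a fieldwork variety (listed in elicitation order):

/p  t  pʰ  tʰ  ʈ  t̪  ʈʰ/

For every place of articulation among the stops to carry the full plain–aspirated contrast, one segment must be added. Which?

/t̪ʰ/

Plain: /p/ (bilabial), /t̪/ (dental), /t/ (alveolar), /ʈ/ (retroflex).
Aspirated: /pʰ/ (bilabial), /tʰ/ (alveolar), /ʈʰ/ (retroflex).
The dental row has no aspirated member, so the gap is the aspirated dental stop /t̪ʰ/.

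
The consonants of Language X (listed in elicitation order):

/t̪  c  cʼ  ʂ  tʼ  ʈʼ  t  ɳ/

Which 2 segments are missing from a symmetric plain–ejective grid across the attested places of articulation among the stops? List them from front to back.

/t̪ʼ/, /ʈ/

Plain: /t̪/ (dental), /t/ (alveolar), /c/ (palatal).
Ejective: /tʼ/ (alveolar), /ʈʼ/ (retroflex), /cʼ/ (palatal).
Gaps, from front to back: dental lacks ejective (/t̪ʼ/); retroflex lacks plain (/ʈ/).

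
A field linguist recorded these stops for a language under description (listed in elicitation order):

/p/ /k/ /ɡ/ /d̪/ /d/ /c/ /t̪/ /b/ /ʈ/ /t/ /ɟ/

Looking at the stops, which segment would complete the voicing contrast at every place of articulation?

/ɖ/

bilabial: voiceless /p/, voiced /b/.
dental: voiceless /t̪/, voiced /d̪/.
alveolar: voiceless /t/, voiced /d/.
retroflex: voiceless /ʈ/, voiced —.
palatal: voiceless /c/, voiced /ɟ/.
velar: voiceless /k/, voiced /ɡ/.
The retroflex row has no voiced member, so the gap is the voiced retroflex stop /ɖ/.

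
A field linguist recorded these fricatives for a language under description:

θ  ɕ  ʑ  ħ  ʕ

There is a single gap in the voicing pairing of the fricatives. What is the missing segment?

Voiceless: /θ/ (dental), /ɕ/ (alveolo-palatal), /ħ/ (pharyngeal).
Voiced: /ʑ/ (alveolo-palatal), /ʕ/ (pharyngeal).
The dental row has no voiced member, so the gap is the voiced dental fricative /ð/.

/ð/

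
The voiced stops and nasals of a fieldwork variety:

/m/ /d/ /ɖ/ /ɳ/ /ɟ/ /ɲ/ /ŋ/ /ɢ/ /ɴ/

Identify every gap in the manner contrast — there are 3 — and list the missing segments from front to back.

Oral stop: /d/ (alveolar), /ɖ/ (retroflex), /ɟ/ (palatal), /ɢ/ (uvular).
Nasal: /m/ (bilabial), /ɳ/ (retroflex), /ɲ/ (palatal), /ŋ/ (velar), /ɴ/ (uvular).
Gaps, from front to back: bilabial lacks oral stop (/b/); alveolar lacks nasal (/n/); velar lacks oral stop (/ɡ/).

/b/, /n/, /ɡ/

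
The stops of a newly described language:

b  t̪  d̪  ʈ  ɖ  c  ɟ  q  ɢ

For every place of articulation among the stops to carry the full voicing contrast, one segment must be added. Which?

/p/

place of articulation  voiceless  voiced  
bilabial          —         b       
dental            t̪        d̪      
retroflex         ʈ         ɖ       
palatal           c         ɟ       
uvular            q         ɢ       
The bilabial row has no voiceless member, so the gap is the voiceless bilabial stop /p/.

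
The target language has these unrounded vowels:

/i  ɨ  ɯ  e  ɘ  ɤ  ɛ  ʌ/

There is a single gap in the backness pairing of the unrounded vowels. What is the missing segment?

high: front /i/, central /ɨ/, back /ɯ/.
high-mid: front /e/, central /ɘ/, back /ɤ/.
low-mid: front /ɛ/, central —, back /ʌ/.
The low-mid row has no central member, so the gap is the low-mid central unrounded vowel /ɜ/.

/ɜ/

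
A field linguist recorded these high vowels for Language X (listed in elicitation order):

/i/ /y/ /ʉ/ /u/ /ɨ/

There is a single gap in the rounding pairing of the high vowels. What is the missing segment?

/ɯ/

Unrounded: /i/ (front), /ɨ/ (central).
Rounded: /y/ (front), /ʉ/ (central), /u/ (back).
The back row has no unrounded member, so the gap is the back unrounded vowel /ɯ/.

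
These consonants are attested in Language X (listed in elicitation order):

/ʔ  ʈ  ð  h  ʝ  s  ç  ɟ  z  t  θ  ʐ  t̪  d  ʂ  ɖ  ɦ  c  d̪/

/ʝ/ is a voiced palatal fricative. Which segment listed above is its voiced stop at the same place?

The voiced stop at the same place is a voiced palatal stop — in this inventory, /ɟ/.

/ɟ/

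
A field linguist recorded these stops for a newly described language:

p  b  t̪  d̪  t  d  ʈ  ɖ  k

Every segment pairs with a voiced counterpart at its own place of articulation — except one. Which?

Bilabial: /p/ ~ /b/
Dental: /t̪/ ~ /d̪/
Alveolar: /t/ ~ /d/
Retroflex: /ʈ/ ~ /ɖ/
Velar: only /k/ (voiceless); no voiced partner.
So /k/ is the unpaired segment.

/k/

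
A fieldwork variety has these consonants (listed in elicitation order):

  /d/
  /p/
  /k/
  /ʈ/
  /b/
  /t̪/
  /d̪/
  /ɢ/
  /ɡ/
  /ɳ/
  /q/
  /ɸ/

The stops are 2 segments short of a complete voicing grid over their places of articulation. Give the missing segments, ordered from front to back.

/t/, /ɖ/

Voiceless: /p/ (bilabial), /t̪/ (dental), /ʈ/ (retroflex), /k/ (velar), /q/ (uvular).
Voiced: /b/ (bilabial), /d̪/ (dental), /d/ (alveolar), /ɡ/ (velar), /ɢ/ (uvular).
Gaps, from front to back: alveolar lacks voiceless (/t/); retroflex lacks voiced (/ɖ/).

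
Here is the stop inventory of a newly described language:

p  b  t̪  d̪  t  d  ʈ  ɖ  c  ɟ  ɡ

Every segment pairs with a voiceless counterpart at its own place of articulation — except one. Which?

/ɡ/

Bilabial: /p/ ~ /b/
Dental: /t̪/ ~ /d̪/
Alveolar: /t/ ~ /d/
Retroflex: /ʈ/ ~ /ɖ/
Palatal: /c/ ~ /ɟ/
Velar: only /ɡ/ (voiced); no voiceless partner.
So /ɡ/ is the unpaired segment.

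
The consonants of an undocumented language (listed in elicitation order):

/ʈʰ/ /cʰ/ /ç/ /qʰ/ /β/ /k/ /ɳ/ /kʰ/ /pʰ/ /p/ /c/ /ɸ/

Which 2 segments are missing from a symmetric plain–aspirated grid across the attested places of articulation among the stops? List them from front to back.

place of articulation  plain     aspirated
bilabial          p         pʰ      
retroflex         —         ʈʰ      
palatal           c         cʰ      
velar             k         kʰ      
uvular            —         qʰ      
Gaps, from front to back: retroflex lacks plain (/ʈ/); uvular lacks plain (/q/).

/ʈ/, /q/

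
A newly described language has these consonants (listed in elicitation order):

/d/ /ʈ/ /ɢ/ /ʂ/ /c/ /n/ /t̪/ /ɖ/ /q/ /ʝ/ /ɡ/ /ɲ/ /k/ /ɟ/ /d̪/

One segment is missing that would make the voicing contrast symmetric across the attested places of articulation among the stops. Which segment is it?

place of articulation  voiceless  voiced  
dental            t̪        d̪      
alveolar          —         d       
retroflex         ʈ         ɖ       
palatal           c         ɟ       
velar             k         ɡ       
uvular            q         ɢ       
The alveolar row has no voiceless member, so the gap is the voiceless alveolar stop /t/.

/t/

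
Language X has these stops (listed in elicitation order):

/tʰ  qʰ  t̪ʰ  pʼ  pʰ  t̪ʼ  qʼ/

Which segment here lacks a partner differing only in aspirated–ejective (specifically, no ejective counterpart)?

/tʰ/

Bilabial: /pʰ/ ~ /pʼ/
Dental: /t̪ʰ/ ~ /t̪ʼ/
Uvular: /qʰ/ ~ /qʼ/
Alveolar: only /tʰ/ (aspirated); no ejective partner.
So /tʰ/ is the unpaired segment.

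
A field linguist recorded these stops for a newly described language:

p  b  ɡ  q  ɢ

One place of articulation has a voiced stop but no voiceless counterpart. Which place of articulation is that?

bilabial: voiceless /p/, voiced /b/.
velar: voiceless —, voiced /ɡ/.
uvular: voiceless /q/, voiced /ɢ/.
Every place of articulation has a voiceless member except velar, where /k/ would be expected.

velar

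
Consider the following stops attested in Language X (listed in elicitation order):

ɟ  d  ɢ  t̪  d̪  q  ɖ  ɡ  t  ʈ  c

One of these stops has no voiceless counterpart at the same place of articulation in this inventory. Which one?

Dental: /t̪/ ~ /d̪/
Alveolar: /t/ ~ /d/
Retroflex: /ʈ/ ~ /ɖ/
Palatal: /c/ ~ /ɟ/
Uvular: /q/ ~ /ɢ/
Velar: only /ɡ/ (voiced); no voiceless partner.
So /ɡ/ is the unpaired segment.

/ɡ/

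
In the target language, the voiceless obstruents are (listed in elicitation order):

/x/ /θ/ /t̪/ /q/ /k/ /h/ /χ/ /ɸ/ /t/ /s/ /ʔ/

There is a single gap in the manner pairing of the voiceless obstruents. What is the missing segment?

/p/

Stop: /t̪/ (dental), /t/ (alveolar), /k/ (velar), /q/ (uvular), /ʔ/ (glottal).
Fricative: /ɸ/ (bilabial), /θ/ (dental), /s/ (alveolar), /x/ (velar), /χ/ (uvular), /h/ (glottal).
The bilabial row has no stop member, so the gap is the bilabial stop /p/.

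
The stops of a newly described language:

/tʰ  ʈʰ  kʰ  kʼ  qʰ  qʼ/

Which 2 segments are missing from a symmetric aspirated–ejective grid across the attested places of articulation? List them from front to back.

/tʼ/, /ʈʼ/

place of articulation  aspirated  ejective
alveolar          tʰ        —       
retroflex         ʈʰ        —       
velar             kʰ        kʼ      
uvular            qʰ        qʼ      
Gaps, from front to back: alveolar lacks ejective (/tʼ/); retroflex lacks ejective (/ʈʼ/).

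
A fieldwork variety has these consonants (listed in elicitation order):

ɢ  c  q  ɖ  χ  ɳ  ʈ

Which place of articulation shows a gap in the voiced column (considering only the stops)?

palatal

place of articulation  voiceless  voiced  
retroflex         ʈ         ɖ       
palatal           c         —       
uvular            q         ɢ       
Every place of articulation has a voiced member except palatal, where /ɟ/ would be expected.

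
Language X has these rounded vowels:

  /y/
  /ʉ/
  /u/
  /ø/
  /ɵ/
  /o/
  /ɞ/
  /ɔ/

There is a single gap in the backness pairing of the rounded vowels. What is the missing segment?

/œ/

height            front     central   back    
high              y         ʉ         u       
high-mid          ø         ɵ         o       
low-mid           —         ɞ         ɔ       
The low-mid row has no front member, so the gap is the low-mid front rounded vowel /œ/.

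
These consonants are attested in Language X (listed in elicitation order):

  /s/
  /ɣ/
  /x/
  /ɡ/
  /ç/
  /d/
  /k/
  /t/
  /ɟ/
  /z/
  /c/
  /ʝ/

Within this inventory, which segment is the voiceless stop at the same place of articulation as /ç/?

/ç/ is a voiceless palatal fricative.
The voiceless stop at the same place is a voiceless palatal stop — in this inventory, /c/.

/c/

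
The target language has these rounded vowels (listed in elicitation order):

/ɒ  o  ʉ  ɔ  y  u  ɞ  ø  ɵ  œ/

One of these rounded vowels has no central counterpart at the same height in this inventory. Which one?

/ɒ/

High: /y/ ~ /ʉ/ ~ /u/
High-mid: /ø/ ~ /ɵ/ ~ /o/
Low-mid: /œ/ ~ /ɞ/ ~ /ɔ/
Low: only /ɒ/ (back); no central partner.
So /ɒ/ is the unpaired segment.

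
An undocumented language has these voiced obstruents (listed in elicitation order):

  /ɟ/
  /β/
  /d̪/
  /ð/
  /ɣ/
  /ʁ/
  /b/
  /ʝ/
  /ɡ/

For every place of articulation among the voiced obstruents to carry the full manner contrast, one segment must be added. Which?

/ɢ/

place of articulation  stop      fricative
bilabial          b         β       
dental            d̪        ð       
palatal           ɟ         ʝ       
velar             ɡ         ɣ       
uvular            —         ʁ       
The uvular row has no stop member, so the gap is the uvular stop /ɢ/.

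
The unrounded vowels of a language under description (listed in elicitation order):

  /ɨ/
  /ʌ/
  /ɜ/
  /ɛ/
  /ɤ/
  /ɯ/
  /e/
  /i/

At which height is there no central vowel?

high-mid

high: front /i/, central /ɨ/, back /ɯ/.
high-mid: front /e/, central —, back /ɤ/.
low-mid: front /ɛ/, central /ɜ/, back /ʌ/.
Every height has a central member except high-mid, where /ɘ/ would be expected.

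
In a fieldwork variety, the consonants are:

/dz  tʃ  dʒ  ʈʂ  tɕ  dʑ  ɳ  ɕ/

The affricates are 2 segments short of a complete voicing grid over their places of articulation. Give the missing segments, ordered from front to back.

place of articulation  voiceless  voiced  
alveolar          —         dz      
postalveolar      tʃ        dʒ      
retroflex         ʈʂ        —       
alveolo-palatal   tɕ        dʑ      
Gaps, from front to back: alveolar lacks voiceless (/ts/); retroflex lacks voiced (/ɖʐ/).

/ts/, /ɖʐ/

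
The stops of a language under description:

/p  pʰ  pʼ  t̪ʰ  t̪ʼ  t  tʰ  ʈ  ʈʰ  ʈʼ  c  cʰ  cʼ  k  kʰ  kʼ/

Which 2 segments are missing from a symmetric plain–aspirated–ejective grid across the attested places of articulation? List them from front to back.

/t̪/, /tʼ/

Plain: /p/ (bilabial), /t/ (alveolar), /ʈ/ (retroflex), /c/ (palatal), /k/ (velar).
Aspirated: /pʰ/ (bilabial), /t̪ʰ/ (dental), /tʰ/ (alveolar), /ʈʰ/ (retroflex), /cʰ/ (palatal), /kʰ/ (velar).
Ejective: /pʼ/ (bilabial), /t̪ʼ/ (dental), /ʈʼ/ (retroflex), /cʼ/ (palatal), /kʼ/ (velar).
Gaps, from front to back: dental lacks plain (/t̪/); alveolar lacks ejective (/tʼ/).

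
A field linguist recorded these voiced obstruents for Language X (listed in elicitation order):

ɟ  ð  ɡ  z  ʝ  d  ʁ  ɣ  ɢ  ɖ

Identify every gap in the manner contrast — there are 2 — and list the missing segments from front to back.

/d̪/, /ʐ/

Stop: /d/ (alveolar), /ɖ/ (retroflex), /ɟ/ (palatal), /ɡ/ (velar), /ɢ/ (uvular).
Fricative: /ð/ (dental), /z/ (alveolar), /ʝ/ (palatal), /ɣ/ (velar), /ʁ/ (uvular).
Gaps, from front to back: dental lacks stop (/d̪/); retroflex lacks fricative (/ʐ/).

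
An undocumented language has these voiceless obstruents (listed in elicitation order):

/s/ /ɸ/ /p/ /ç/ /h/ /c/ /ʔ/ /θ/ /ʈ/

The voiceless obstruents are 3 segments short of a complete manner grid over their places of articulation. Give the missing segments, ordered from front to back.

place of articulation  stop      fricative
bilabial          p         ɸ       
dental            —         θ       
alveolar          —         s       
retroflex         ʈ         —       
palatal           c         ç       
glottal           ʔ         h       
Gaps, from front to back: dental lacks stop (/t̪/); alveolar lacks stop (/t/); retroflex lacks fricative (/ʂ/).

/t̪/, /t/, /ʂ/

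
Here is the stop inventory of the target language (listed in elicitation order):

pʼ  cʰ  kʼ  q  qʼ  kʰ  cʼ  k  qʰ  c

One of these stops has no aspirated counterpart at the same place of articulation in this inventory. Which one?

Palatal: /c/ ~ /cʰ/ ~ /cʼ/
Velar: /k/ ~ /kʰ/ ~ /kʼ/
Uvular: /q/ ~ /qʰ/ ~ /qʼ/
Bilabial: only /pʼ/ (ejective); no aspirated partner.
So /pʼ/ is the unpaired segment.

/pʼ/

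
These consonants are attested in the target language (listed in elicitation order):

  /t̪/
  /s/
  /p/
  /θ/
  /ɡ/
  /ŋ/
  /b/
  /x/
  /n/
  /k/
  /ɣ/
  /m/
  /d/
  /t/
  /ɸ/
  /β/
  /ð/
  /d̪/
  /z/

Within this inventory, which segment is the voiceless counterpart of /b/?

/b/ is a voiced bilabial stop.
The voiceless counterpart is a voiceless bilabial stop — in this inventory, /p/.

/p/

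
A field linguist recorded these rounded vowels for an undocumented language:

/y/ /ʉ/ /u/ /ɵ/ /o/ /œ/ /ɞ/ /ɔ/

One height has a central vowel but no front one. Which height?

high-mid

high: front /y/, central /ʉ/, back /u/.
high-mid: front —, central /ɵ/, back /o/.
low-mid: front /œ/, central /ɞ/, back /ɔ/.
Every height has a front member except high-mid, where /ø/ would be expected.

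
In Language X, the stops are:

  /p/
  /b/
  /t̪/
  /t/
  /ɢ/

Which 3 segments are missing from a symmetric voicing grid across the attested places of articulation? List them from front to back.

/d̪/, /d/, /q/

Voiceless: /p/ (bilabial), /t̪/ (dental), /t/ (alveolar).
Voiced: /b/ (bilabial), /ɢ/ (uvular).
Gaps, from front to back: dental lacks voiced (/d̪/); alveolar lacks voiced (/d/); uvular lacks voiceless (/q/).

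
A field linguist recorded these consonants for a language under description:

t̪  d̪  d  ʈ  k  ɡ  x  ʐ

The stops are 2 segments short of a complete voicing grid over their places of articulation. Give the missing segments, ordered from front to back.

/t/, /ɖ/

Voiceless: /t̪/ (dental), /ʈ/ (retroflex), /k/ (velar).
Voiced: /d̪/ (dental), /d/ (alveolar), /ɡ/ (velar).
Gaps, from front to back: alveolar lacks voiceless (/t/); retroflex lacks voiced (/ɖ/).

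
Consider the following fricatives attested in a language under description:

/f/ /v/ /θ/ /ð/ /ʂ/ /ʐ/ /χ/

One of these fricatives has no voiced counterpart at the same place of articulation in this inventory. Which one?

/χ/

Labiodental: /f/ ~ /v/
Dental: /θ/ ~ /ð/
Retroflex: /ʂ/ ~ /ʐ/
Uvular: only /χ/ (voiceless); no voiced partner.
So /χ/ is the unpaired segment.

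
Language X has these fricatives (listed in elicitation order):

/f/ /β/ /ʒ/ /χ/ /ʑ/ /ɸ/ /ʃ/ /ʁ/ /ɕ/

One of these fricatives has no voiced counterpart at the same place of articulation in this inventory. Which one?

/f/

Bilabial: /ɸ/ ~ /β/
Postalveolar: /ʃ/ ~ /ʒ/
Alveolo-palatal: /ɕ/ ~ /ʑ/
Uvular: /χ/ ~ /ʁ/
Labiodental: only /f/ (voiceless); no voiced partner.
So /f/ is the unpaired segment.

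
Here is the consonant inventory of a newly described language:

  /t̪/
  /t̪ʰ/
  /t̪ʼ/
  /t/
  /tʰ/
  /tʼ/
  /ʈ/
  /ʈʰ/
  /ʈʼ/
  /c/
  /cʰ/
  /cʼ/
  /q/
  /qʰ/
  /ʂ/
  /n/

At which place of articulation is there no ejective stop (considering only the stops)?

Plain: /t̪/ (dental), /t/ (alveolar), /ʈ/ (retroflex), /c/ (palatal), /q/ (uvular).
Aspirated: /t̪ʰ/ (dental), /tʰ/ (alveolar), /ʈʰ/ (retroflex), /cʰ/ (palatal), /qʰ/ (uvular).
Ejective: /t̪ʼ/ (dental), /tʼ/ (alveolar), /ʈʼ/ (retroflex), /cʼ/ (palatal).
Every place of articulation has an ejective member except uvular, where /qʼ/ would be expected.

uvular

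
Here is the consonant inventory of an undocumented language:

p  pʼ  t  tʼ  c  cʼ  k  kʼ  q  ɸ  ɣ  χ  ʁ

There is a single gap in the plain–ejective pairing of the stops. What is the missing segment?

place of articulation  plain     ejective
bilabial          p         pʼ      
alveolar          t         tʼ      
palatal           c         cʼ      
velar             k         kʼ      
uvular            q         —       
The uvular row has no ejective member, so the gap is the ejective uvular stop /qʼ/.

/qʼ/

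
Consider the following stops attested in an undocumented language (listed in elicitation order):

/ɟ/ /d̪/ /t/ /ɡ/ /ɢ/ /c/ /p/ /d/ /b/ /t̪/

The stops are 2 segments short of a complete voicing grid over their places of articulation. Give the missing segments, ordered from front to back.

bilabial: voiceless /p/, voiced /b/.
dental: voiceless /t̪/, voiced /d̪/.
alveolar: voiceless /t/, voiced /d/.
palatal: voiceless /c/, voiced /ɟ/.
velar: voiceless —, voiced /ɡ/.
uvular: voiceless —, voiced /ɢ/.
Gaps, from front to back: velar lacks voiceless (/k/); uvular lacks voiceless (/q/).

/k/, /q/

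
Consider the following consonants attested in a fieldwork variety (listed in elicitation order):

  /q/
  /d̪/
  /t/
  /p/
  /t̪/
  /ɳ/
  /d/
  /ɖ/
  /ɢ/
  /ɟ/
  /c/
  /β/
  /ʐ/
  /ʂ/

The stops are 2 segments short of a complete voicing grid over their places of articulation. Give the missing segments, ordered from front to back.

place of articulation  voiceless  voiced  
bilabial          p         —       
dental            t̪        d̪      
alveolar          t         d       
retroflex         —         ɖ       
palatal           c         ɟ       
uvular            q         ɢ       
Gaps, from front to back: bilabial lacks voiced (/b/); retroflex lacks voiceless (/ʈ/).

/b/, /ʈ/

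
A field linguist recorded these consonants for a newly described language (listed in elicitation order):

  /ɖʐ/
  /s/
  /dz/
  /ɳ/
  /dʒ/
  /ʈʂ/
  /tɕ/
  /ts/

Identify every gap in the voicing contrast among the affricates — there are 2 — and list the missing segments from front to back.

Voiceless: /ts/ (alveolar), /ʈʂ/ (retroflex), /tɕ/ (alveolo-palatal).
Voiced: /dz/ (alveolar), /dʒ/ (postalveolar), /ɖʐ/ (retroflex).
Gaps, from front to back: postalveolar lacks voiceless (/tʃ/); alveolo-palatal lacks voiced (/dʑ/).

/tʃ/, /dʑ/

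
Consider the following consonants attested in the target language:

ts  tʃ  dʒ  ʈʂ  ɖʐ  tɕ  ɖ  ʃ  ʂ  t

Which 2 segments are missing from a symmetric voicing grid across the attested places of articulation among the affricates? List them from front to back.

place of articulation  voiceless  voiced  
alveolar          ts        —       
postalveolar      tʃ        dʒ      
retroflex         ʈʂ        ɖʐ      
alveolo-palatal   tɕ        —       
Gaps, from front to back: alveolar lacks voiced (/dz/); alveolo-palatal lacks voiced (/dʑ/).

/dz/, /dʑ/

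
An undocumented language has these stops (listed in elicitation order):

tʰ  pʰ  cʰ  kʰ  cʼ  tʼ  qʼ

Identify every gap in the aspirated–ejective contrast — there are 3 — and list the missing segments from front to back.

/pʼ/, /kʼ/, /qʰ/

bilabial: aspirated /pʰ/, ejective —.
alveolar: aspirated /tʰ/, ejective /tʼ/.
palatal: aspirated /cʰ/, ejective /cʼ/.
velar: aspirated /kʰ/, ejective —.
uvular: aspirated —, ejective /qʼ/.
Gaps, from front to back: bilabial lacks ejective (/pʼ/); velar lacks ejective (/kʼ/); uvular lacks aspirated (/qʰ/).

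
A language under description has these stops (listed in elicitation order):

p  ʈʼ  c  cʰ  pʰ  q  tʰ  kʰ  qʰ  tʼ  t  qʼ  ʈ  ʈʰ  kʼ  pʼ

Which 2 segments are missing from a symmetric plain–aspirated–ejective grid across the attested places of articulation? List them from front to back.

/cʼ/, /k/

Plain: /p/ (bilabial), /t/ (alveolar), /ʈ/ (retroflex), /c/ (palatal), /q/ (uvular).
Aspirated: /pʰ/ (bilabial), /tʰ/ (alveolar), /ʈʰ/ (retroflex), /cʰ/ (palatal), /kʰ/ (velar), /qʰ/ (uvular).
Ejective: /pʼ/ (bilabial), /tʼ/ (alveolar), /ʈʼ/ (retroflex), /kʼ/ (velar), /qʼ/ (uvular).
Gaps, from front to back: palatal lacks ejective (/cʼ/); velar lacks plain (/k/).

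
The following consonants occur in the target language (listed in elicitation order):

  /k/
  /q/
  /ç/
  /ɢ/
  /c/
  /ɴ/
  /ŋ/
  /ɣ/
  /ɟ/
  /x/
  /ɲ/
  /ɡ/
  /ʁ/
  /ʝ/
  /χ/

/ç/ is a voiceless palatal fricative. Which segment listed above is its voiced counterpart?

/ʝ/

The voiced counterpart is a voiced palatal fricative — in this inventory, /ʝ/.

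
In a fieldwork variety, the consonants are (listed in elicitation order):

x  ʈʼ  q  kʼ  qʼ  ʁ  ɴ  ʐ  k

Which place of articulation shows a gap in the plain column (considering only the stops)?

retroflex

retroflex: plain —, ejective /ʈʼ/.
velar: plain /k/, ejective /kʼ/.
uvular: plain /q/, ejective /qʼ/.
Every place of articulation has a plain member except retroflex, where /ʈ/ would be expected.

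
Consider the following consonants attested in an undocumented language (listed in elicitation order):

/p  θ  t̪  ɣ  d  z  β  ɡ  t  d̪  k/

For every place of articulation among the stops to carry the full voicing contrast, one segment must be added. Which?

/b/

place of articulation  voiceless  voiced  
bilabial          p         —       
dental            t̪        d̪      
alveolar          t         d       
velar             k         ɡ       
The bilabial row has no voiced member, so the gap is the voiced bilabial stop /b/.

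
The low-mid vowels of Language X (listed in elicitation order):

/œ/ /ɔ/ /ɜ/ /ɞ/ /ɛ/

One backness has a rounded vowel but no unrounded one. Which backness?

back

backness          unrounded  rounded 
front             ɛ         œ       
central           ɜ         ɞ       
back              —         ɔ       
Every backness has an unrounded member except back, where /ʌ/ would be expected.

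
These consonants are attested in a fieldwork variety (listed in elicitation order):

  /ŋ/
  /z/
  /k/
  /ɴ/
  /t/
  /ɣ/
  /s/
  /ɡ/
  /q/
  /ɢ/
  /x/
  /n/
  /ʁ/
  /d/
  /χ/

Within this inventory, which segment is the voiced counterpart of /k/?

/k/ is a voiceless velar stop.
The voiced counterpart is a voiced velar stop — in this inventory, /ɡ/.

/ɡ/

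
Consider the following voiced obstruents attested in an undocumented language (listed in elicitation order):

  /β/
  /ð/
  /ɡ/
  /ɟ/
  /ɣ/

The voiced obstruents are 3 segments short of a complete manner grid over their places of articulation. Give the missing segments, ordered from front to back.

bilabial: stop —, fricative /β/.
dental: stop —, fricative /ð/.
palatal: stop /ɟ/, fricative —.
velar: stop /ɡ/, fricative /ɣ/.
Gaps, from front to back: bilabial lacks stop (/b/); dental lacks stop (/d̪/); palatal lacks fricative (/ʝ/).

/b/, /d̪/, /ʝ/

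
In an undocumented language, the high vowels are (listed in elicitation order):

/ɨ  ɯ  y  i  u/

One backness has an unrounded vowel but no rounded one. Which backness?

front: unrounded /i/, rounded /y/.
central: unrounded /ɨ/, rounded —.
back: unrounded /ɯ/, rounded /u/.
Every backness has a rounded member except central, where /ʉ/ would be expected.

central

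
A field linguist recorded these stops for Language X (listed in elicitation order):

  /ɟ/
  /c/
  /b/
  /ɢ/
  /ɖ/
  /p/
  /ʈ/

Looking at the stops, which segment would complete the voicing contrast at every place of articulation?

bilabial: voiceless /p/, voiced /b/.
retroflex: voiceless /ʈ/, voiced /ɖ/.
palatal: voiceless /c/, voiced /ɟ/.
uvular: voiceless —, voiced /ɢ/.
The uvular row has no voiceless member, so the gap is the voiceless uvular stop /q/.

/q/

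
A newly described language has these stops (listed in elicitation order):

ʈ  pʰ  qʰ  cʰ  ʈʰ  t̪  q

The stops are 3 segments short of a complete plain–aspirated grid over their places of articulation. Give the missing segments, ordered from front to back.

Plain: /t̪/ (dental), /ʈ/ (retroflex), /q/ (uvular).
Aspirated: /pʰ/ (bilabial), /ʈʰ/ (retroflex), /cʰ/ (palatal), /qʰ/ (uvular).
Gaps, from front to back: bilabial lacks plain (/p/); dental lacks aspirated (/t̪ʰ/); palatal lacks plain (/c/).

/p/, /t̪ʰ/, /c/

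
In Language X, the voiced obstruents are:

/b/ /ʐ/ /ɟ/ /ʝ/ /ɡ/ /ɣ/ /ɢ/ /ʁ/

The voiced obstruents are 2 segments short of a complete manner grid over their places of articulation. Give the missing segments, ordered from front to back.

bilabial: stop /b/, fricative —.
retroflex: stop —, fricative /ʐ/.
palatal: stop /ɟ/, fricative /ʝ/.
velar: stop /ɡ/, fricative /ɣ/.
uvular: stop /ɢ/, fricative /ʁ/.
Gaps, from front to back: bilabial lacks fricative (/β/); retroflex lacks stop (/ɖ/).

/β/, /ɖ/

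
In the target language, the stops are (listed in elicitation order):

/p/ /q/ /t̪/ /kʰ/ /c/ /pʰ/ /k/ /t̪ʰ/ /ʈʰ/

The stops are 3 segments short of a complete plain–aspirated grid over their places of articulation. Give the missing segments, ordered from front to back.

bilabial: plain /p/, aspirated /pʰ/.
dental: plain /t̪/, aspirated /t̪ʰ/.
retroflex: plain —, aspirated /ʈʰ/.
palatal: plain /c/, aspirated —.
velar: plain /k/, aspirated /kʰ/.
uvular: plain /q/, aspirated —.
Gaps, from front to back: retroflex lacks plain (/ʈ/); palatal lacks aspirated (/cʰ/); uvular lacks aspirated (/qʰ/).

/ʈ/, /cʰ/, /qʰ/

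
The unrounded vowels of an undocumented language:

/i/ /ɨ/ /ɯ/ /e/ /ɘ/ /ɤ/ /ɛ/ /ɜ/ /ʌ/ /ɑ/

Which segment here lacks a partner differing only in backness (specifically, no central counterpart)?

High: /i/ ~ /ɨ/ ~ /ɯ/
High-mid: /e/ ~ /ɘ/ ~ /ɤ/
Low-mid: /ɛ/ ~ /ɜ/ ~ /ʌ/
Low: only /ɑ/ (back); no central partner.
So /ɑ/ is the unpaired segment.

/ɑ/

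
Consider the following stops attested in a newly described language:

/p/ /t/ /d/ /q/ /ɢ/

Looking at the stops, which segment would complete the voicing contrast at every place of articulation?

place of articulation  voiceless  voiced  
bilabial          p         —       
alveolar          t         d       
uvular            q         ɢ       
The bilabial row has no voiced member, so the gap is the voiced bilabial stop /b/.

/b/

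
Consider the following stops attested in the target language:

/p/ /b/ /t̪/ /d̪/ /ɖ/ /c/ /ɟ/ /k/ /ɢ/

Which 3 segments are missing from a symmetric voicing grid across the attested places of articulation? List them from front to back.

Voiceless: /p/ (bilabial), /t̪/ (dental), /c/ (palatal), /k/ (velar).
Voiced: /b/ (bilabial), /d̪/ (dental), /ɖ/ (retroflex), /ɟ/ (palatal), /ɢ/ (uvular).
Gaps, from front to back: retroflex lacks voiceless (/ʈ/); velar lacks voiced (/ɡ/); uvular lacks voiceless (/q/).

/ʈ/, /ɡ/, /q/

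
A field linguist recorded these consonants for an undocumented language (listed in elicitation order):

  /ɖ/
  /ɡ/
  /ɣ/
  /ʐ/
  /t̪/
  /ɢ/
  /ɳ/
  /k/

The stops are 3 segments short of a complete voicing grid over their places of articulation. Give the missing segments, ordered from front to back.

Voiceless: /t̪/ (dental), /k/ (velar).
Voiced: /ɖ/ (retroflex), /ɡ/ (velar), /ɢ/ (uvular).
Gaps, from front to back: dental lacks voiced (/d̪/); retroflex lacks voiceless (/ʈ/); uvular lacks voiceless (/q/).

/d̪/, /ʈ/, /q/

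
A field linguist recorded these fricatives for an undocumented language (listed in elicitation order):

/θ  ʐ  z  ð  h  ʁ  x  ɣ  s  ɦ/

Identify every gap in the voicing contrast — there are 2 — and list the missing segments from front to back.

place of articulation  voiceless  voiced  
dental            θ         ð       
alveolar          s         z       
retroflex         —         ʐ       
velar             x         ɣ       
uvular            —         ʁ       
glottal           h         ɦ       
Gaps, from front to back: retroflex lacks voiceless (/ʂ/); uvular lacks voiceless (/χ/).

/ʂ/, /χ/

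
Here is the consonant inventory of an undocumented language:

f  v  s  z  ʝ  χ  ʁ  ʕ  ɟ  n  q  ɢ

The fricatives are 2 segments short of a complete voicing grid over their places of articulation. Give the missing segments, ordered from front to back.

Voiceless: /f/ (labiodental), /s/ (alveolar), /χ/ (uvular).
Voiced: /v/ (labiodental), /z/ (alveolar), /ʝ/ (palatal), /ʁ/ (uvular), /ʕ/ (pharyngeal).
Gaps, from front to back: palatal lacks voiceless (/ç/); pharyngeal lacks voiceless (/ħ/).

/ç/, /ħ/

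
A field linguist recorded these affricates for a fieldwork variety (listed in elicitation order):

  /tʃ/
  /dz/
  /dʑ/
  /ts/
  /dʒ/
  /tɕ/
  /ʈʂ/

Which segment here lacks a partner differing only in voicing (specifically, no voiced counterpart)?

/ʈʂ/

Alveolar: /ts/ ~ /dz/
Postalveolar: /tʃ/ ~ /dʒ/
Alveolo-palatal: /tɕ/ ~ /dʑ/
Retroflex: only /ʈʂ/ (voiceless); no voiced partner.
So /ʈʂ/ is the unpaired segment.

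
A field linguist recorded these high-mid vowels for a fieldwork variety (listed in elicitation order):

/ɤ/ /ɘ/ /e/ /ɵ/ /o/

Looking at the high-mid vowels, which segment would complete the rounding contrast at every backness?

/ø/

Unrounded: /e/ (front), /ɘ/ (central), /ɤ/ (back).
Rounded: /ɵ/ (central), /o/ (back).
The front row has no rounded member, so the gap is the front rounded vowel /ø/.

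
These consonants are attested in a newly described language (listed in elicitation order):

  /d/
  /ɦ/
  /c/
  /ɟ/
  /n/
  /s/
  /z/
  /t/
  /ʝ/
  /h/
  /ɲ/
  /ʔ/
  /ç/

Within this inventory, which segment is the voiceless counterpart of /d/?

/t/

/d/ is a voiced alveolar stop.
The voiceless counterpart is a voiceless alveolar stop — in this inventory, /t/.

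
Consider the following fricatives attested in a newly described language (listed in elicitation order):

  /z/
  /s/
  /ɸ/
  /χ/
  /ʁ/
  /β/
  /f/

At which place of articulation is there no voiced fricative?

labiodental

place of articulation  voiceless  voiced  
bilabial          ɸ         β       
labiodental       f         —       
alveolar          s         z       
uvular            χ         ʁ       
Every place of articulation has a voiced member except labiodental, where /v/ would be expected.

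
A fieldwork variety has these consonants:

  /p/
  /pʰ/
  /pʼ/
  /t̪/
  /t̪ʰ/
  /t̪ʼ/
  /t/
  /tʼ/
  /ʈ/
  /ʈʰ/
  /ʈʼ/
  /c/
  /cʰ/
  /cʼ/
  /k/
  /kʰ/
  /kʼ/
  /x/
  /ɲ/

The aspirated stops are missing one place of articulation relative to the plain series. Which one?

alveolar

bilabial: plain /p/, aspirated /pʰ/, ejective /pʼ/.
dental: plain /t̪/, aspirated /t̪ʰ/, ejective /t̪ʼ/.
alveolar: plain /t/, aspirated —, ejective /tʼ/.
retroflex: plain /ʈ/, aspirated /ʈʰ/, ejective /ʈʼ/.
palatal: plain /c/, aspirated /cʰ/, ejective /cʼ/.
velar: plain /k/, aspirated /kʰ/, ejective /kʼ/.
Every place of articulation has an aspirated member except alveolar, where /tʰ/ would be expected.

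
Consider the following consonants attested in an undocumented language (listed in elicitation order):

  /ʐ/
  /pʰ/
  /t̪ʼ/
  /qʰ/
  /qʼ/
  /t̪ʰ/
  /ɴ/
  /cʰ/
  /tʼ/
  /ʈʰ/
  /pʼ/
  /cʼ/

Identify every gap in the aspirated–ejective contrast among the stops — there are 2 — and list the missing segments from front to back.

/tʰ/, /ʈʼ/

Aspirated: /pʰ/ (bilabial), /t̪ʰ/ (dental), /ʈʰ/ (retroflex), /cʰ/ (palatal), /qʰ/ (uvular).
Ejective: /pʼ/ (bilabial), /t̪ʼ/ (dental), /tʼ/ (alveolar), /cʼ/ (palatal), /qʼ/ (uvular).
Gaps, from front to back: alveolar lacks aspirated (/tʰ/); retroflex lacks ejective (/ʈʼ/).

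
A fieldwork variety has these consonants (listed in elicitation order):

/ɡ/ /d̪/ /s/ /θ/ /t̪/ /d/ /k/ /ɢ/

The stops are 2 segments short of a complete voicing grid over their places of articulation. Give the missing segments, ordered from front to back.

/t/, /q/

place of articulation  voiceless  voiced  
dental            t̪        d̪      
alveolar          —         d       
velar             k         ɡ       
uvular            —         ɢ       
Gaps, from front to back: alveolar lacks voiceless (/t/); uvular lacks voiceless (/q/).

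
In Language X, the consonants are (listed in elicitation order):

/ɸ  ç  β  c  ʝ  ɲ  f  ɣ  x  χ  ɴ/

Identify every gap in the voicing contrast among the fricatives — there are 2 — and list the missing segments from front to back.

/v/, /ʁ/

bilabial: voiceless /ɸ/, voiced /β/.
labiodental: voiceless /f/, voiced —.
palatal: voiceless /ç/, voiced /ʝ/.
velar: voiceless /x/, voiced /ɣ/.
uvular: voiceless /χ/, voiced —.
Gaps, from front to back: labiodental lacks voiced (/v/); uvular lacks voiced (/ʁ/).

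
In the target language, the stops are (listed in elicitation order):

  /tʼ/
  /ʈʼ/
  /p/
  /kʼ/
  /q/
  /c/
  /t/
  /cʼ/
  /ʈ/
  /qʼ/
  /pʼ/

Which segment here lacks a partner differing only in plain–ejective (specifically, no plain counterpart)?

Bilabial: /p/ ~ /pʼ/
Alveolar: /t/ ~ /tʼ/
Retroflex: /ʈ/ ~ /ʈʼ/
Palatal: /c/ ~ /cʼ/
Uvular: /q/ ~ /qʼ/
Velar: only /kʼ/ (ejective); no plain partner.
So /kʼ/ is the unpaired segment.

/kʼ/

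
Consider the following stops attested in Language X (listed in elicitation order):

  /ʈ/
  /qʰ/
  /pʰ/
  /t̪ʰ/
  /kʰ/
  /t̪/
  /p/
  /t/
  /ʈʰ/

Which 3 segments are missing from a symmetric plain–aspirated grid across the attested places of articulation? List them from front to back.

/tʰ/, /k/, /q/

bilabial: plain /p/, aspirated /pʰ/.
dental: plain /t̪/, aspirated /t̪ʰ/.
alveolar: plain /t/, aspirated —.
retroflex: plain /ʈ/, aspirated /ʈʰ/.
velar: plain —, aspirated /kʰ/.
uvular: plain —, aspirated /qʰ/.
Gaps, from front to back: alveolar lacks aspirated (/tʰ/); velar lacks plain (/k/); uvular lacks plain (/q/).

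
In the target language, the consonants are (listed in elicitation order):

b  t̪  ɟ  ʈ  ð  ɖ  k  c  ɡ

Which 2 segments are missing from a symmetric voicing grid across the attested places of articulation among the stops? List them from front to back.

/p/, /d̪/

place of articulation  voiceless  voiced  
bilabial          —         b       
dental            t̪        —       
retroflex         ʈ         ɖ       
palatal           c         ɟ       
velar             k         ɡ       
Gaps, from front to back: bilabial lacks voiceless (/p/); dental lacks voiced (/d̪/).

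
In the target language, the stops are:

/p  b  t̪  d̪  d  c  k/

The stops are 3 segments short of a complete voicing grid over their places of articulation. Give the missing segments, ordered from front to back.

/t/, /ɟ/, /ɡ/

bilabial: voiceless /p/, voiced /b/.
dental: voiceless /t̪/, voiced /d̪/.
alveolar: voiceless —, voiced /d/.
palatal: voiceless /c/, voiced —.
velar: voiceless /k/, voiced —.
Gaps, from front to back: alveolar lacks voiceless (/t/); palatal lacks voiced (/ɟ/); velar lacks voiced (/ɡ/).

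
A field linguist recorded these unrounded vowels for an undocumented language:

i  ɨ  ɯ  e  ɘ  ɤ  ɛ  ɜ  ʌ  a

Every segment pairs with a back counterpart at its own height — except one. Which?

/a/

High: /i/ ~ /ɨ/ ~ /ɯ/
High-mid: /e/ ~ /ɘ/ ~ /ɤ/
Low-mid: /ɛ/ ~ /ɜ/ ~ /ʌ/
Low: only /a/ (front); no back partner.
So /a/ is the unpaired segment.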